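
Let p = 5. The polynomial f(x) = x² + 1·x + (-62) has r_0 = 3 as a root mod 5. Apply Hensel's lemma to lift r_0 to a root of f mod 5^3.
r_2 = 28 (mod 125)

Hensel: r_{i+1} = r_i − f(r_i)·(f′(r_i))^{-1} mod 5^{i+2}, f′(x) = 2x + 1. Iterate:
  r_0 = 3 (mod 5)
  r_1 = 3 (mod 25)
  r_2 = 28 (mod 125)
Final: r = 28 satisfies f(r) ≡ 0 mod 5^3.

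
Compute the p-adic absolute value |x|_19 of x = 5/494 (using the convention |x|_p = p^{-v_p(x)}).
|5/494|_19 = 19

Step 1 — compute v_19(x) by factoring powers of 19 out of the numerator and denominator: v_19(5/494) = -1. Step 2 — apply |x|_p = p^{-v_p(x)} = 19^{1} = 19.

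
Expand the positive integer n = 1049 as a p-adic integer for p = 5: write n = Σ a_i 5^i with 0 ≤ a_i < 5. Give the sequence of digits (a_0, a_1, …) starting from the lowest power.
(a_0, a_1, …) = (4, 4, 1, 3, 1)

Repeated division by 5 gives the digits low-to-high: 1049 = 4 + 4·5^1 + 1·5^2 + 3·5^3 + 1·5^4. Digit sequence: (4, 4, 1, 3, 1).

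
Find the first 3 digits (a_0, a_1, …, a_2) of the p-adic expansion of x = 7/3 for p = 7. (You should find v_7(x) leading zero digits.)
(a_0, …, a_2) = (0, 5, 4)

v_7(7/3) = 1, so a_0 = ... = a_0 = 0. Factor out: x = 7^1 · u with u = 1/3 a unit in ℤ_7. Expand u iteratively via a_{v+i} = u_i mod 7, u_{i+1} = (u_i − a_{v+i})/7:
  u_0 = 1/3;  a_1 = 5;  u_1 = (u_0 − 5)/7 = -2/3
  u_1 = -2/3;  a_2 = 4;  u_2 = (u_1 − 4)/7 = -2/3
Digits: (0, 5, 4).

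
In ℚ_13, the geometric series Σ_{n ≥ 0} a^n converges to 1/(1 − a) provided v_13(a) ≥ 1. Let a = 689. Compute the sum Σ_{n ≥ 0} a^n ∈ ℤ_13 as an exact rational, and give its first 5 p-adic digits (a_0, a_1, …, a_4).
Σ a^n = 1/(1 − a) = -1/688;  first 5 digits = (1, 1, 5, 9, 3)

v_13(a) = 1 ≥ 1, so the series converges in ℤ_13 to 1/(1 − a) = 1/(1 − 689) = -1/688. Expand this rational in ℤ_13: compute digits iteratively via d_i = x_i mod 13, x_{i+1} = (x_i − d_i)/13. The first 5 digits are (1, 1, 5, 9, 3).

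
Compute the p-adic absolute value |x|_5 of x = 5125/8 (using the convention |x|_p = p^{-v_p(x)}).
|5125/8|_5 = 1/125

Step 1 — compute v_5(x) by factoring powers of 5 out of the numerator and denominator: v_5(5125/8) = 3. Step 2 — apply |x|_p = p^{-v_p(x)} = 5^{-3} = 1/125.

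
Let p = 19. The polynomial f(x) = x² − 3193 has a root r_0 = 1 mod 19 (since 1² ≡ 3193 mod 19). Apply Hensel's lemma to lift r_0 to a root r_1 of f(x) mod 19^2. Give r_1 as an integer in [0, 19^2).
r_1 = 153 (mod 361)

Hensel's recurrence: r_{i+1} = r_i − f(r_i)·(f′(r_i))^{-1} mod 19^{i+2}, with f′(x) = 2x. Iterate:
  r_0 = 1 (mod 19)
  r_1 = 153 (mod 361)
Final: r_1 = 153, and one checks f(r_1) ≡ 0 mod 19^2.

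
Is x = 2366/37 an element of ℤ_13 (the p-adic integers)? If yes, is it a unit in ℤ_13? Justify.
x ∈ ℤ_13 but not a unit; v_13(x) = 2 > 0

ℤ_13 = {x ∈ ℚ_13 : v_13(x) ≥ 0} and ℤ_13^× = {x ∈ ℤ_13 : v_13(x) = 0}. Here v_13(2366/37) = v_13(num) − v_13(den) = 2; compare against these criteria.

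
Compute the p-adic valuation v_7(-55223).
v_7(-55223) = 4

v_7(n) is the largest exponent k such that 7^k divides n. Factor out: -55223 = -7^4 · 23. (Sign doesn't affect v_p.) So v_7(-55223) = 4.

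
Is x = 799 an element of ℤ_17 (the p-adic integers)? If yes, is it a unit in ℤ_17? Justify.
x ∈ ℤ_17 but not a unit; v_17(x) = 1 > 0

ℤ_17 = {x ∈ ℚ_17 : v_17(x) ≥ 0} and ℤ_17^× = {x ∈ ℤ_17 : v_17(x) = 0}. Here v_17(799) = v_17(num) − v_17(den) = 1; compare against these criteria.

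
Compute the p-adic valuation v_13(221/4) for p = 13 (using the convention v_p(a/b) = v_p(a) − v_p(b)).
v_13(221/4) = 1

Factor powers of 13 from the numerator and denominator of the reduced fraction: 221 = 13^1 · 17 and 4 = 13^0 · 4. Apply v_p(a/b) = v_p(a) − v_p(b): v_13(221/4) = 1 − 0 = 1.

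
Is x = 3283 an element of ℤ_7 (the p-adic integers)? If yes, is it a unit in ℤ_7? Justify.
x ∈ ℤ_7 but not a unit; v_7(x) = 2 > 0

ℤ_7 = {x ∈ ℚ_7 : v_7(x) ≥ 0} and ℤ_7^× = {x ∈ ℤ_7 : v_7(x) = 0}. Here v_7(3283) = v_7(num) − v_7(den) = 2; compare against these criteria.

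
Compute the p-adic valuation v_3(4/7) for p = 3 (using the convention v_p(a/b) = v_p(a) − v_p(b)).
v_3(4/7) = 0

Factor powers of 3 from the numerator and denominator of the reduced fraction: 4 = 3^0 · 4 and 7 = 3^0 · 7. Apply v_p(a/b) = v_p(a) − v_p(b): v_3(4/7) = 0 − 0 = 0.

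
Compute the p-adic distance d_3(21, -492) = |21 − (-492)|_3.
d_3(21, -492) = 1/27

Step 1 — x − y = 21 − (-492) = 513. Step 2 — v_3(513) = 3 (factor: 513 = (3^3 · 19); the sign does not affect v_p). Step 3 — |x − y|_3 = 3^{-3} = 1/27.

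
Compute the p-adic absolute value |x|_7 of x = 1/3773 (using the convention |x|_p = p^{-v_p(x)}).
|1/3773|_7 = 343

Step 1 — compute v_7(x) by factoring powers of 7 out of the numerator and denominator: v_7(1/3773) = -3. Step 2 — apply |x|_p = p^{-v_p(x)} = 7^{3} = 343.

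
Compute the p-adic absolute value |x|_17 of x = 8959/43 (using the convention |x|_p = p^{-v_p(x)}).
|8959/43|_17 = 1/289

Step 1 — compute v_17(x) by factoring powers of 17 out of the numerator and denominator: v_17(8959/43) = 2. Step 2 — apply |x|_p = p^{-v_p(x)} = 17^{-2} = 1/289.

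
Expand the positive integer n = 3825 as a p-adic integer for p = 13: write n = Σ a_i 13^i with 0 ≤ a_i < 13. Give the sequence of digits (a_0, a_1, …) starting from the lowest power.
(a_0, a_1, …) = (3, 8, 9, 1)

Repeated division by 13 gives the digits low-to-high: 3825 = 3 + 8·13^1 + 9·13^2 + 1·13^3. Digit sequence: (3, 8, 9, 1).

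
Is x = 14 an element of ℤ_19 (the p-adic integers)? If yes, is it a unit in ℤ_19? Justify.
x ∈ ℤ_19^× (unit); v_19(x) = 0

ℤ_19 = {x ∈ ℚ_19 : v_19(x) ≥ 0} and ℤ_19^× = {x ∈ ℤ_19 : v_19(x) = 0}. Here v_19(14) = v_19(num) − v_19(den) = 0; compare against these criteria.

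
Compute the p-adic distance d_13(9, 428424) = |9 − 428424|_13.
d_13(9, 428424) = 1/28561

Step 1 — x − y = 9 − 428424 = -428415. Step 2 — v_13(-428415) = 4 (factor: -428415 = −(13^4 · 15); the sign does not affect v_p). Step 3 — |x − y|_13 = 13^{-4} = 1/28561.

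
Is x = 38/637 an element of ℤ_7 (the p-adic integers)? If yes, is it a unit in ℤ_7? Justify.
x ∉ ℤ_7 (v_7(x) = -2 < 0)

ℤ_7 = {x ∈ ℚ_7 : v_7(x) ≥ 0} and ℤ_7^× = {x ∈ ℤ_7 : v_7(x) = 0}. Here v_7(38/637) = v_7(num) − v_7(den) = -2; compare against these criteria.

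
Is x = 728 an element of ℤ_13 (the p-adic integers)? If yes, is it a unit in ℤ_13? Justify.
x ∈ ℤ_13 but not a unit; v_13(x) = 1 > 0

ℤ_13 = {x ∈ ℚ_13 : v_13(x) ≥ 0} and ℤ_13^× = {x ∈ ℤ_13 : v_13(x) = 0}. Here v_13(728) = v_13(num) − v_13(den) = 1; compare against these criteria.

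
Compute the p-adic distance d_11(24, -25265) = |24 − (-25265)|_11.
d_11(24, -25265) = 1/1331

Step 1 — x − y = 24 − (-25265) = 25289. Step 2 — v_11(25289) = 3 (factor: 25289 = (11^3 · 19); the sign does not affect v_p). Step 3 — |x − y|_11 = 11^{-3} = 1/1331.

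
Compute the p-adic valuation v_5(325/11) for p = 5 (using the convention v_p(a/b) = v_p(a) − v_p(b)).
v_5(325/11) = 2

Factor powers of 5 from the numerator and denominator of the reduced fraction: 325 = 5^2 · 13 and 11 = 5^0 · 11. Apply v_p(a/b) = v_p(a) − v_p(b): v_5(325/11) = 2 − 0 = 2.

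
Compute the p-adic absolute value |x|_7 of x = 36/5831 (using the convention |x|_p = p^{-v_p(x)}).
|36/5831|_7 = 343

Step 1 — compute v_7(x) by factoring powers of 7 out of the numerator and denominator: v_7(36/5831) = -3. Step 2 — apply |x|_p = p^{-v_p(x)} = 7^{3} = 343.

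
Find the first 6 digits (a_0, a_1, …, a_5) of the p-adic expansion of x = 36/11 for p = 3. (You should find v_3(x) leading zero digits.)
(a_0, …, a_5) = (0, 0, 2, 0, 2, 2)

v_3(36/11) = 2, so a_0 = ... = a_1 = 0. Factor out: x = 3^2 · u with u = 4/11 a unit in ℤ_3. Expand u iteratively via a_{v+i} = u_i mod 3, u_{i+1} = (u_i − a_{v+i})/3:
  u_0 = 4/11;  a_2 = 2;  u_1 = (u_0 − 2)/3 = -6/11
  u_1 = -6/11;  a_3 = 0;  u_2 = (u_1 − 0)/3 = -2/11
  u_2 = -2/11;  a_4 = 2;  u_3 = (u_2 − 2)/3 = -8/11
  u_3 = -8/11;  a_5 = 2;  u_4 = (u_3 − 2)/3 = -10/11
Digits: (0, 0, 2, 0, 2, 2).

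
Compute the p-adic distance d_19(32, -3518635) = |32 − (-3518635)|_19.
d_19(32, -3518635) = 1/130321

Step 1 — x − y = 32 − (-3518635) = 3518667. Step 2 — v_19(3518667) = 4 (factor: 3518667 = (19^4 · 27); the sign does not affect v_p). Step 3 — |x − y|_19 = 19^{-4} = 1/130321.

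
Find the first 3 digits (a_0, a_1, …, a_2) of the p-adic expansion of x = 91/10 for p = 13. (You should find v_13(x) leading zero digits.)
(a_0, …, a_2) = (0, 2, 9)

v_13(91/10) = 1, so a_0 = ... = a_0 = 0. Factor out: x = 13^1 · u with u = 7/10 a unit in ℤ_13. Expand u iteratively via a_{v+i} = u_i mod 13, u_{i+1} = (u_i − a_{v+i})/13:
  u_0 = 7/10;  a_1 = 2;  u_1 = (u_0 − 2)/13 = -1/10
  u_1 = -1/10;  a_2 = 9;  u_2 = (u_1 − 9)/13 = -7/10
Digits: (0, 2, 9).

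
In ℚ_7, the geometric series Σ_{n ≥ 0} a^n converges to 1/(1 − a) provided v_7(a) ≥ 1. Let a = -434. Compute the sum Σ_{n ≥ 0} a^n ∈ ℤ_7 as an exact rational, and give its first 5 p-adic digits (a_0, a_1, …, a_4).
Σ a^n = 1/(1 − a) = 1/435;  first 5 digits = (1, 1, 6, 2, 3)

v_7(a) = 1 ≥ 1, so the series converges in ℤ_7 to 1/(1 − a) = 1/(1 − (-434)) = 1/435. Expand this rational in ℤ_7: compute digits iteratively via d_i = x_i mod 7, x_{i+1} = (x_i − d_i)/7. The first 5 digits are (1, 1, 6, 2, 3).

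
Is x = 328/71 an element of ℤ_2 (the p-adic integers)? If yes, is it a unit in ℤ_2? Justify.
x ∈ ℤ_2 but not a unit; v_2(x) = 3 > 0

ℤ_2 = {x ∈ ℚ_2 : v_2(x) ≥ 0} and ℤ_2^× = {x ∈ ℤ_2 : v_2(x) = 0}. Here v_2(328/71) = v_2(num) − v_2(den) = 3; compare against these criteria.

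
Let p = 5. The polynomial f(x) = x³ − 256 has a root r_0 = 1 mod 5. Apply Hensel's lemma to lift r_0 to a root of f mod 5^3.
r_2 = 111 (mod 125)

Hensel: r_{i+1} = r_i − f(r_i)/f′(r_i) mod 5^{i+2}, where f′(x) = 3x². Iterate:
  r_0 = 1 (mod 5)
  r_1 = 11 (mod 25)
  r_2 = 111 (mod 125)
Final: r = 111 with f(r) ≡ 0 mod 5^3.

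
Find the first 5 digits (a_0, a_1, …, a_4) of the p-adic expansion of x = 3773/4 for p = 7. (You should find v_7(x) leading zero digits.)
(a_0, …, a_4) = (0, 0, 0, 1, 2)

v_7(3773/4) = 3, so a_0 = ... = a_2 = 0. Factor out: x = 7^3 · u with u = 11/4 a unit in ℤ_7. Expand u iteratively via a_{v+i} = u_i mod 7, u_{i+1} = (u_i − a_{v+i})/7:
  u_0 = 11/4;  a_3 = 1;  u_1 = (u_0 − 1)/7 = 1/4
  u_1 = 1/4;  a_4 = 2;  u_2 = (u_1 − 2)/7 = -1/4
Digits: (0, 0, 0, 1, 2).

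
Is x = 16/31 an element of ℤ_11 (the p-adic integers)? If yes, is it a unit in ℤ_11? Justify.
x ∈ ℤ_11^× (unit); v_11(x) = 0

ℤ_11 = {x ∈ ℚ_11 : v_11(x) ≥ 0} and ℤ_11^× = {x ∈ ℤ_11 : v_11(x) = 0}. Here v_11(16/31) = v_11(num) − v_11(den) = 0; compare against these criteria.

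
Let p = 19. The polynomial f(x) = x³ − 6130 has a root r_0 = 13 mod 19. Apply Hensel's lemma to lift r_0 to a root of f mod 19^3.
r_2 = 2065 (mod 6859)

Hensel: r_{i+1} = r_i − f(r_i)/f′(r_i) mod 19^{i+2}, where f′(x) = 3x². Iterate:
  r_0 = 13 (mod 19)
  r_1 = 260 (mod 361)
  r_2 = 2065 (mod 6859)
Final: r = 2065 with f(r) ≡ 0 mod 19^3.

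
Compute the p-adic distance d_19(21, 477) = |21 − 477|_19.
d_19(21, 477) = 1/19

Step 1 — x − y = 21 − 477 = -456. Step 2 — v_19(-456) = 1 (factor: -456 = −(19^1 · 24); the sign does not affect v_p). Step 3 — |x − y|_19 = 19^{-1} = 1/19.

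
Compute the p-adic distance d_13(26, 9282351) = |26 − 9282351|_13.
d_13(26, 9282351) = 1/371293

Step 1 — x − y = 26 − 9282351 = -9282325. Step 2 — v_13(-9282325) = 5 (factor: -9282325 = −(13^5 · 25); the sign does not affect v_p). Step 3 — |x − y|_13 = 13^{-5} = 1/371293.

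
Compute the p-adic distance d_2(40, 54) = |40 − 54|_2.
d_2(40, 54) = 1/2

Step 1 — x − y = 40 − 54 = -14. Step 2 — v_2(-14) = 1 (factor: -14 = −(2^1 · 7); the sign does not affect v_p). Step 3 — |x − y|_2 = 2^{-1} = 1/2.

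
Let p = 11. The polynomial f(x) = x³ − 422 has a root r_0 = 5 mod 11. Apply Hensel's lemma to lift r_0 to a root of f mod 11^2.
r_1 = 38 (mod 121)

Hensel: r_{i+1} = r_i − f(r_i)/f′(r_i) mod 11^{i+2}, where f′(x) = 3x². Iterate:
  r_0 = 5 (mod 11)
  r_1 = 38 (mod 121)
Final: r = 38 with f(r) ≡ 0 mod 11^2.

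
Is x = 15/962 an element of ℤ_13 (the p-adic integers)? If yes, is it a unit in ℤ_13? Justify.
x ∉ ℤ_13 (v_13(x) = -1 < 0)

ℤ_13 = {x ∈ ℚ_13 : v_13(x) ≥ 0} and ℤ_13^× = {x ∈ ℤ_13 : v_13(x) = 0}. Here v_13(15/962) = v_13(num) − v_13(den) = -1; compare against these criteria.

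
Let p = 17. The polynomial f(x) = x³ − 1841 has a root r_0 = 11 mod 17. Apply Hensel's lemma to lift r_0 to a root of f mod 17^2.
r_1 = 96 (mod 289)

Hensel: r_{i+1} = r_i − f(r_i)/f′(r_i) mod 17^{i+2}, where f′(x) = 3x². Iterate:
  r_0 = 11 (mod 17)
  r_1 = 96 (mod 289)
Final: r = 96 with f(r) ≡ 0 mod 17^2.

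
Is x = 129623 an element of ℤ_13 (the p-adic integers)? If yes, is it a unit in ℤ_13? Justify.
x ∈ ℤ_13 but not a unit; v_13(x) = 3 > 0

ℤ_13 = {x ∈ ℚ_13 : v_13(x) ≥ 0} and ℤ_13^× = {x ∈ ℤ_13 : v_13(x) = 0}. Here v_13(129623) = v_13(num) − v_13(den) = 3; compare against these criteria.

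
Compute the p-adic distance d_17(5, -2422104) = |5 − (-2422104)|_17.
d_17(5, -2422104) = 1/83521

Step 1 — x − y = 5 − (-2422104) = 2422109. Step 2 — v_17(2422109) = 4 (factor: 2422109 = (17^4 · 29); the sign does not affect v_p). Step 3 — |x − y|_17 = 17^{-4} = 1/83521.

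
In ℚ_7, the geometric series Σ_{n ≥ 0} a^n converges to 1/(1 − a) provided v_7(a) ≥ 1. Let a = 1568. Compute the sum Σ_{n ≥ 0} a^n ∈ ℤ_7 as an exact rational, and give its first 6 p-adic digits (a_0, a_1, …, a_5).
Σ a^n = 1/(1 − a) = -1/1567;  first 6 digits = (1, 0, 4, 4, 2, 6)

v_7(a) = 2 ≥ 1, so the series converges in ℤ_7 to 1/(1 − a) = 1/(1 − 1568) = -1/1567. Expand this rational in ℤ_7: compute digits iteratively via d_i = x_i mod 7, x_{i+1} = (x_i − d_i)/7. The first 6 digits are (1, 0, 4, 4, 2, 6).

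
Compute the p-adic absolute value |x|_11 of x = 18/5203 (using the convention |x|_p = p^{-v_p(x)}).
|18/5203|_11 = 121

Step 1 — compute v_11(x) by factoring powers of 11 out of the numerator and denominator: v_11(18/5203) = -2. Step 2 — apply |x|_p = p^{-v_p(x)} = 11^{2} = 121.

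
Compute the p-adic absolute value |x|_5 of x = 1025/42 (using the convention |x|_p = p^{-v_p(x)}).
|1025/42|_5 = 1/25

Step 1 — compute v_5(x) by factoring powers of 5 out of the numerator and denominator: v_5(1025/42) = 2. Step 2 — apply |x|_p = p^{-v_p(x)} = 5^{-2} = 1/25.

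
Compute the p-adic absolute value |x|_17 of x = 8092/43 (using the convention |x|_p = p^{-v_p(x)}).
|8092/43|_17 = 1/289

Step 1 — compute v_17(x) by factoring powers of 17 out of the numerator and denominator: v_17(8092/43) = 2. Step 2 — apply |x|_p = p^{-v_p(x)} = 17^{-2} = 1/289.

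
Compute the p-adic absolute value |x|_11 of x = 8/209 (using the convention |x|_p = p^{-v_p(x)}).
|8/209|_11 = 11

Step 1 — compute v_11(x) by factoring powers of 11 out of the numerator and denominator: v_11(8/209) = -1. Step 2 — apply |x|_p = p^{-v_p(x)} = 11^{1} = 11.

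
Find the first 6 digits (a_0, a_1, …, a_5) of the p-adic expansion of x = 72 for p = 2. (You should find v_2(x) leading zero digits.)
(a_0, …, a_5) = (0, 0, 0, 1, 0, 0)

v_2(72) = 3, so a_0 = ... = a_2 = 0. Factor out: x = 2^3 · u with u = 9 a unit in ℤ_2. Expand u iteratively via a_{v+i} = u_i mod 2, u_{i+1} = (u_i − a_{v+i})/2:
  u_0 = 9;  a_3 = 1;  u_1 = (u_0 − 1)/2 = 4
  u_1 = 4;  a_4 = 0;  u_2 = (u_1 − 0)/2 = 2
  u_2 = 2;  a_5 = 0;  u_3 = (u_2 − 0)/2 = 1
Digits: (0, 0, 0, 1, 0, 0).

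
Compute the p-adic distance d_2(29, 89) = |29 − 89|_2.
d_2(29, 89) = 1/4

Step 1 — x − y = 29 − 89 = -60. Step 2 — v_2(-60) = 2 (factor: -60 = −(2^2 · 15); the sign does not affect v_p). Step 3 — |x − y|_2 = 2^{-2} = 1/4.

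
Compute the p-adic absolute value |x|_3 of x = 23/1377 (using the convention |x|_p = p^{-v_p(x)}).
|23/1377|_3 = 81

Step 1 — compute v_3(x) by factoring powers of 3 out of the numerator and denominator: v_3(23/1377) = -4. Step 2 — apply |x|_p = p^{-v_p(x)} = 3^{4} = 81.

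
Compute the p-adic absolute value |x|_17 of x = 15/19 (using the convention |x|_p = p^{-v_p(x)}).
|15/19|_17 = 1

Step 1 — compute v_17(x) by factoring powers of 17 out of the numerator and denominator: v_17(15/19) = 0. Step 2 — apply |x|_p = p^{-v_p(x)} = 17^{0} = 1.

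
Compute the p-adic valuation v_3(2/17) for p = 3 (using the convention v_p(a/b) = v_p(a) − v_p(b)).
v_3(2/17) = 0

Factor powers of 3 from the numerator and denominator of the reduced fraction: 2 = 3^0 · 2 and 17 = 3^0 · 17. Apply v_p(a/b) = v_p(a) − v_p(b): v_3(2/17) = 0 − 0 = 0.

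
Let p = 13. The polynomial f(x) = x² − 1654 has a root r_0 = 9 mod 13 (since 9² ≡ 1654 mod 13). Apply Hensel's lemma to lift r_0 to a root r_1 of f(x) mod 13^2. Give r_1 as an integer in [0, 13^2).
r_1 = 87 (mod 169)

Hensel's recurrence: r_{i+1} = r_i − f(r_i)·(f′(r_i))^{-1} mod 13^{i+2}, with f′(x) = 2x. Iterate:
  r_0 = 9 (mod 13)
  r_1 = 87 (mod 169)
Final: r_1 = 87, and one checks f(r_1) ≡ 0 mod 13^2.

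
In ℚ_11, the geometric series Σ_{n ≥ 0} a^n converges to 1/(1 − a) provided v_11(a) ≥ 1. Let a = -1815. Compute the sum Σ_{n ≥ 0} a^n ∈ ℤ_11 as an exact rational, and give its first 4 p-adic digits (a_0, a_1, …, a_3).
Σ a^n = 1/(1 − a) = 1/1816;  first 4 digits = (1, 0, 7, 9)

v_11(a) = 2 ≥ 1, so the series converges in ℤ_11 to 1/(1 − a) = 1/(1 − (-1815)) = 1/1816. Expand this rational in ℤ_11: compute digits iteratively via d_i = x_i mod 11, x_{i+1} = (x_i − d_i)/11. The first 4 digits are (1, 0, 7, 9).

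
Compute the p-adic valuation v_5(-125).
v_5(-125) = 3

v_5(n) is the largest exponent k such that 5^k divides n. Factor out: -125 = -5^3 · 1. (Sign doesn't affect v_p.) So v_5(-125) = 3.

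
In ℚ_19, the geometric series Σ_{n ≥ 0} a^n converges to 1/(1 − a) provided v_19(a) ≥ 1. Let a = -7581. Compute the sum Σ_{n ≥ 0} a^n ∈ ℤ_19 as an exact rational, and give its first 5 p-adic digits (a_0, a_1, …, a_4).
Σ a^n = 1/(1 − a) = 1/7582;  first 5 digits = (1, 0, 17, 17, 3)

v_19(a) = 2 ≥ 1, so the series converges in ℤ_19 to 1/(1 − a) = 1/(1 − (-7581)) = 1/7582. Expand this rational in ℤ_19: compute digits iteratively via d_i = x_i mod 19, x_{i+1} = (x_i − d_i)/19. The first 5 digits are (1, 0, 17, 17, 3).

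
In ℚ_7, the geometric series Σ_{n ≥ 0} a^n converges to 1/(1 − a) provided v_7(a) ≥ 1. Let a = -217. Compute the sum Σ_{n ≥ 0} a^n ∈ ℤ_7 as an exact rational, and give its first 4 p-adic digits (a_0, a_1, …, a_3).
Σ a^n = 1/(1 − a) = 1/218;  first 4 digits = (1, 4, 4, 4)

v_7(a) = 1 ≥ 1, so the series converges in ℤ_7 to 1/(1 − a) = 1/(1 − (-217)) = 1/218. Expand this rational in ℤ_7: compute digits iteratively via d_i = x_i mod 7, x_{i+1} = (x_i − d_i)/7. The first 4 digits are (1, 4, 4, 4).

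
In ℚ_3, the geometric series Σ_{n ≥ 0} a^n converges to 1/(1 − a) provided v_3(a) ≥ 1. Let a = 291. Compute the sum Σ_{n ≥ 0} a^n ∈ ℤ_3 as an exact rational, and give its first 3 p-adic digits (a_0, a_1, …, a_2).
Σ a^n = 1/(1 − a) = -1/290;  first 3 digits = (1, 1, 0)

v_3(a) = 1 ≥ 1, so the series converges in ℤ_3 to 1/(1 − a) = 1/(1 − 291) = -1/290. Expand this rational in ℤ_3: compute digits iteratively via d_i = x_i mod 3, x_{i+1} = (x_i − d_i)/3. The first 3 digits are (1, 1, 0).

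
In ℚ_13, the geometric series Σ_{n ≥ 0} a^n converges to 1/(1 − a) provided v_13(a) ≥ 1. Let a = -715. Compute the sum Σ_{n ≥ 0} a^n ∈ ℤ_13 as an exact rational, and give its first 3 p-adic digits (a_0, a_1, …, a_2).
Σ a^n = 1/(1 − a) = 1/716;  first 3 digits = (1, 10, 4)

v_13(a) = 1 ≥ 1, so the series converges in ℤ_13 to 1/(1 − a) = 1/(1 − (-715)) = 1/716. Expand this rational in ℤ_13: compute digits iteratively via d_i = x_i mod 13, x_{i+1} = (x_i − d_i)/13. The first 3 digits are (1, 10, 4).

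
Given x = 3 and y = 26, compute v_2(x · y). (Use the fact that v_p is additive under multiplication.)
v_2(78) = 1

v_p(x) = 0 (factor: 3 = 2^0 · 3); v_p(y) = 1 (factor: 26 = 2^1 · 13). Additivity: v_p(xy) = v_p(x) + v_p(y) = 0 + 1 = 1. (Direct check: xy = 78 = 2^1 · (39).)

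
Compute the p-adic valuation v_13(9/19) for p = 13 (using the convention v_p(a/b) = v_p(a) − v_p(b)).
v_13(9/19) = 0

Factor powers of 13 from the numerator and denominator of the reduced fraction: 9 = 13^0 · 9 and 19 = 13^0 · 19. Apply v_p(a/b) = v_p(a) − v_p(b): v_13(9/19) = 0 − 0 = 0.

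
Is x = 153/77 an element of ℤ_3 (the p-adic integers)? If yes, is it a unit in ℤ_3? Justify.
x ∈ ℤ_3 but not a unit; v_3(x) = 2 > 0

ℤ_3 = {x ∈ ℚ_3 : v_3(x) ≥ 0} and ℤ_3^× = {x ∈ ℤ_3 : v_3(x) = 0}. Here v_3(153/77) = v_3(num) − v_3(den) = 2; compare against these criteria.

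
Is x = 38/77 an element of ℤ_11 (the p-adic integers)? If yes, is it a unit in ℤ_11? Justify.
x ∉ ℤ_11 (v_11(x) = -1 < 0)

ℤ_11 = {x ∈ ℚ_11 : v_11(x) ≥ 0} and ℤ_11^× = {x ∈ ℤ_11 : v_11(x) = 0}. Here v_11(38/77) = v_11(num) − v_11(den) = -1; compare against these criteria.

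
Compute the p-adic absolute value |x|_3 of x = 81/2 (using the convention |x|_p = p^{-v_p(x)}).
|81/2|_3 = 1/81

Step 1 — compute v_3(x) by factoring powers of 3 out of the numerator and denominator: v_3(81/2) = 4. Step 2 — apply |x|_p = p^{-v_p(x)} = 3^{-4} = 1/81.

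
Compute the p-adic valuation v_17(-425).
v_17(-425) = 1

v_17(n) is the largest exponent k such that 17^k divides n. Factor out: -425 = -17^1 · 25. (Sign doesn't affect v_p.) So v_17(-425) = 1.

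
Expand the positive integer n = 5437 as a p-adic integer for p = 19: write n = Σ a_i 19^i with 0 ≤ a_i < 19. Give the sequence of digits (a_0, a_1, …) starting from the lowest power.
(a_0, a_1, …) = (3, 1, 15)

Repeated division by 19 gives the digits low-to-high: 5437 = 3 + 1·19^1 + 15·19^2. Digit sequence: (3, 1, 15).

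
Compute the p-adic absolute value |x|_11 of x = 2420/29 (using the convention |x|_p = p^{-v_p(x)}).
|2420/29|_11 = 1/121

Step 1 — compute v_11(x) by factoring powers of 11 out of the numerator and denominator: v_11(2420/29) = 2. Step 2 — apply |x|_p = p^{-v_p(x)} = 11^{-2} = 1/121.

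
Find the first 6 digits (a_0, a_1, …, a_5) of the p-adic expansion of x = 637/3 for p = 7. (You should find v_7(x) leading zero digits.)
(a_0, …, a_5) = (0, 0, 2, 5, 4, 4)

v_7(637/3) = 2, so a_0 = ... = a_1 = 0. Factor out: x = 7^2 · u with u = 13/3 a unit in ℤ_7. Expand u iteratively via a_{v+i} = u_i mod 7, u_{i+1} = (u_i − a_{v+i})/7:
  u_0 = 13/3;  a_2 = 2;  u_1 = (u_0 − 2)/7 = 1/3
  u_1 = 1/3;  a_3 = 5;  u_2 = (u_1 − 5)/7 = -2/3
  u_2 = -2/3;  a_4 = 4;  u_3 = (u_2 − 4)/7 = -2/3
  u_3 = -2/3;  a_5 = 4;  u_4 = (u_3 − 4)/7 = -2/3
Digits: (0, 0, 2, 5, 4, 4).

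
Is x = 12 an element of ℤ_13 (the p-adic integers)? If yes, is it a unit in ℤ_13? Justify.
x ∈ ℤ_13^× (unit); v_13(x) = 0

ℤ_13 = {x ∈ ℚ_13 : v_13(x) ≥ 0} and ℤ_13^× = {x ∈ ℤ_13 : v_13(x) = 0}. Here v_13(12) = v_13(num) − v_13(den) = 0; compare against these criteria.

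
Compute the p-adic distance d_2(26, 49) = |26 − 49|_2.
d_2(26, 49) = 1

Step 1 — x − y = 26 − 49 = -23. Step 2 — v_2(-23) = 0 (factor: -23 = −(2^0 · 23); the sign does not affect v_p). Step 3 — |x − y|_2 = 2^{0} = 1.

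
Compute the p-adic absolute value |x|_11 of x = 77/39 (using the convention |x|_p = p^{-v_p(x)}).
|77/39|_11 = 1/11

Step 1 — compute v_11(x) by factoring powers of 11 out of the numerator and denominator: v_11(77/39) = 1. Step 2 — apply |x|_p = p^{-v_p(x)} = 11^{-1} = 1/11.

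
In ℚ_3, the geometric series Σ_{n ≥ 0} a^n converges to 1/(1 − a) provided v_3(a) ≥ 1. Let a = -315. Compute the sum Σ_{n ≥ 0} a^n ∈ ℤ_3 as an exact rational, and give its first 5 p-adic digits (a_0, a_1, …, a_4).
Σ a^n = 1/(1 − a) = 1/316;  first 5 digits = (1, 0, 1, 0, 0)

v_3(a) = 2 ≥ 1, so the series converges in ℤ_3 to 1/(1 − a) = 1/(1 − (-315)) = 1/316. Expand this rational in ℤ_3: compute digits iteratively via d_i = x_i mod 3, x_{i+1} = (x_i − d_i)/3. The first 5 digits are (1, 0, 1, 0, 0).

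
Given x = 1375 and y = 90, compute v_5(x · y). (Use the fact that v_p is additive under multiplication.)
v_5(123750) = 4

v_p(x) = 3 (factor: 1375 = 5^3 · 11); v_p(y) = 1 (factor: 90 = 5^1 · 18). Additivity: v_p(xy) = v_p(x) + v_p(y) = 3 + 1 = 4. (Direct check: xy = 123750 = 5^4 · (198).)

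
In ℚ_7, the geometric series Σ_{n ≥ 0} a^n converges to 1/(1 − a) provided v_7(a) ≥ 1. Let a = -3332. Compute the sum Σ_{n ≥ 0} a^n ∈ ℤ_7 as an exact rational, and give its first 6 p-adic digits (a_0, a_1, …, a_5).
Σ a^n = 1/(1 − a) = 1/3333;  first 6 digits = (1, 0, 2, 4, 2, 2)

v_7(a) = 2 ≥ 1, so the series converges in ℤ_7 to 1/(1 − a) = 1/(1 − (-3332)) = 1/3333. Expand this rational in ℤ_7: compute digits iteratively via d_i = x_i mod 7, x_{i+1} = (x_i − d_i)/7. The first 6 digits are (1, 0, 2, 4, 2, 2).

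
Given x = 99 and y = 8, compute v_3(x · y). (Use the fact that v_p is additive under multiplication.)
v_3(792) = 2

v_p(x) = 2 (factor: 99 = 3^2 · 11); v_p(y) = 0 (factor: 8 = 3^0 · 8). Additivity: v_p(xy) = v_p(x) + v_p(y) = 2 + 0 = 2. (Direct check: xy = 792 = 3^2 · (88).)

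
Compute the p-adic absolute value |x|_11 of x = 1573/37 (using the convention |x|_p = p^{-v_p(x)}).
|1573/37|_11 = 1/121

Step 1 — compute v_11(x) by factoring powers of 11 out of the numerator and denominator: v_11(1573/37) = 2. Step 2 — apply |x|_p = p^{-v_p(x)} = 11^{-2} = 1/121.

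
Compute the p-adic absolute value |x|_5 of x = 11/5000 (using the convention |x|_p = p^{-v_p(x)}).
|11/5000|_5 = 625

Step 1 — compute v_5(x) by factoring powers of 5 out of the numerator and denominator: v_5(11/5000) = -4. Step 2 — apply |x|_p = p^{-v_p(x)} = 5^{4} = 625.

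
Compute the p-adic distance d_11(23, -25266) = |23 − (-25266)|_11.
d_11(23, -25266) = 1/1331

Step 1 — x − y = 23 − (-25266) = 25289. Step 2 — v_11(25289) = 3 (factor: 25289 = (11^3 · 19); the sign does not affect v_p). Step 3 — |x − y|_11 = 11^{-3} = 1/1331.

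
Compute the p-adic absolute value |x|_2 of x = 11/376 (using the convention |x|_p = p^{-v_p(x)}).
|11/376|_2 = 8

Step 1 — compute v_2(x) by factoring powers of 2 out of the numerator and denominator: v_2(11/376) = -3. Step 2 — apply |x|_p = p^{-v_p(x)} = 2^{3} = 8.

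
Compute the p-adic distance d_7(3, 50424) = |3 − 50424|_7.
d_7(3, 50424) = 1/16807

Step 1 — x − y = 3 − 50424 = -50421. Step 2 — v_7(-50421) = 5 (factor: -50421 = −(7^5 · 3); the sign does not affect v_p). Step 3 — |x − y|_7 = 7^{-5} = 1/16807.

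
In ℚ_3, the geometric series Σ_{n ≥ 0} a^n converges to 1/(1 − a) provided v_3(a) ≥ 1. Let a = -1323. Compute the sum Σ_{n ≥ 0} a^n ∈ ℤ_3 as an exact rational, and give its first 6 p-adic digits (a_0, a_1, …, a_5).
Σ a^n = 1/(1 − a) = 1/1324;  first 6 digits = (1, 0, 0, 2, 1, 0)

v_3(a) = 3 ≥ 1, so the series converges in ℤ_3 to 1/(1 − a) = 1/(1 − (-1323)) = 1/1324. Expand this rational in ℤ_3: compute digits iteratively via d_i = x_i mod 3, x_{i+1} = (x_i − d_i)/3. The first 6 digits are (1, 0, 0, 2, 1, 0).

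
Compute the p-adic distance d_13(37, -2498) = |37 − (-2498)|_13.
d_13(37, -2498) = 1/169

Step 1 — x − y = 37 − (-2498) = 2535. Step 2 — v_13(2535) = 2 (factor: 2535 = (13^2 · 15); the sign does not affect v_p). Step 3 — |x − y|_13 = 13^{-2} = 1/169.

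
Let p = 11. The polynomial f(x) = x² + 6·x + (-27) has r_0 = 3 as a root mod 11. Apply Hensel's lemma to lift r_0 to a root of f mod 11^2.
r_1 = 3 (mod 121)

Hensel: r_{i+1} = r_i − f(r_i)·(f′(r_i))^{-1} mod 11^{i+2}, f′(x) = 2x + 6. Iterate:
  r_0 = 3 (mod 11)
  r_1 = 3 (mod 121)
Final: r = 3 satisfies f(r) ≡ 0 mod 11^2.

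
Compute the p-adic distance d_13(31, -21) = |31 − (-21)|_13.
d_13(31, -21) = 1/13

Step 1 — x − y = 31 − (-21) = 52. Step 2 — v_13(52) = 1 (factor: 52 = (13^1 · 4); the sign does not affect v_p). Step 3 — |x − y|_13 = 13^{-1} = 1/13.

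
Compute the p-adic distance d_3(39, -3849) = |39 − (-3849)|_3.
d_3(39, -3849) = 1/243

Step 1 — x − y = 39 − (-3849) = 3888. Step 2 — v_3(3888) = 5 (factor: 3888 = (3^5 · 16); the sign does not affect v_p). Step 3 — |x − y|_3 = 3^{-5} = 1/243.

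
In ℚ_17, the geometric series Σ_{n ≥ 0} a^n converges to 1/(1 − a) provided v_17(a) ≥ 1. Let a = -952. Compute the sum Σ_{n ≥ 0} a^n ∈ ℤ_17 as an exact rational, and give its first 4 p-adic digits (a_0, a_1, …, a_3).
Σ a^n = 1/(1 − a) = 1/953;  first 4 digits = (1, 12, 4, 8)

v_17(a) = 1 ≥ 1, so the series converges in ℤ_17 to 1/(1 − a) = 1/(1 − (-952)) = 1/953. Expand this rational in ℤ_17: compute digits iteratively via d_i = x_i mod 17, x_{i+1} = (x_i − d_i)/17. The first 4 digits are (1, 12, 4, 8).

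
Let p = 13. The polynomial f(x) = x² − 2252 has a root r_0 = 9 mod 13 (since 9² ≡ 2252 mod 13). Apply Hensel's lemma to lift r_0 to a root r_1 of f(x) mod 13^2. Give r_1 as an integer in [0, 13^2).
r_1 = 139 (mod 169)

Hensel's recurrence: r_{i+1} = r_i − f(r_i)·(f′(r_i))^{-1} mod 13^{i+2}, with f′(x) = 2x. Iterate:
  r_0 = 9 (mod 13)
  r_1 = 139 (mod 169)
Final: r_1 = 139, and one checks f(r_1) ≡ 0 mod 13^2.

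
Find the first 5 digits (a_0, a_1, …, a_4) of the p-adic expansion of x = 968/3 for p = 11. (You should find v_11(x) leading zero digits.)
(a_0, …, a_4) = (0, 0, 10, 3, 7)

v_11(968/3) = 2, so a_0 = ... = a_1 = 0. Factor out: x = 11^2 · u with u = 8/3 a unit in ℤ_11. Expand u iteratively via a_{v+i} = u_i mod 11, u_{i+1} = (u_i − a_{v+i})/11:
  u_0 = 8/3;  a_2 = 10;  u_1 = (u_0 − 10)/11 = -2/3
  u_1 = -2/3;  a_3 = 3;  u_2 = (u_1 − 3)/11 = -1/3
  u_2 = -1/3;  a_4 = 7;  u_3 = (u_2 − 7)/11 = -2/3
Digits: (0, 0, 10, 3, 7).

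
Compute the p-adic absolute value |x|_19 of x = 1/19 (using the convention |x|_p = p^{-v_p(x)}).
|1/19|_19 = 19

Step 1 — compute v_19(x) by factoring powers of 19 out of the numerator and denominator: v_19(1/19) = -1. Step 2 — apply |x|_p = p^{-v_p(x)} = 19^{1} = 19.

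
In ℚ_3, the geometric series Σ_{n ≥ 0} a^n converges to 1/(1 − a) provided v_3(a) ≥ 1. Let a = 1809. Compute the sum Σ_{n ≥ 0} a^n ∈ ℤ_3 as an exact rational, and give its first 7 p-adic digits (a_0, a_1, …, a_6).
Σ a^n = 1/(1 − a) = -1/1808;  first 7 digits = (1, 0, 0, 1, 1, 1, 0)

v_3(a) = 3 ≥ 1, so the series converges in ℤ_3 to 1/(1 − a) = 1/(1 − 1809) = -1/1808. Expand this rational in ℤ_3: compute digits iteratively via d_i = x_i mod 3, x_{i+1} = (x_i − d_i)/3. The first 7 digits are (1, 0, 0, 1, 1, 1, 0).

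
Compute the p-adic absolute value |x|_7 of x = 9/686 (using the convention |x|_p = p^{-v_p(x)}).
|9/686|_7 = 343

Step 1 — compute v_7(x) by factoring powers of 7 out of the numerator and denominator: v_7(9/686) = -3. Step 2 — apply |x|_p = p^{-v_p(x)} = 7^{3} = 343.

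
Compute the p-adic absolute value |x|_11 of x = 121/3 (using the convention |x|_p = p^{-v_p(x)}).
|121/3|_11 = 1/121

Step 1 — compute v_11(x) by factoring powers of 11 out of the numerator and denominator: v_11(121/3) = 2. Step 2 — apply |x|_p = p^{-v_p(x)} = 11^{-2} = 1/121.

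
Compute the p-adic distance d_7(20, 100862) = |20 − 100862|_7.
d_7(20, 100862) = 1/16807

Step 1 — x − y = 20 − 100862 = -100842. Step 2 — v_7(-100842) = 5 (factor: -100842 = −(7^5 · 6); the sign does not affect v_p). Step 3 — |x − y|_7 = 7^{-5} = 1/16807.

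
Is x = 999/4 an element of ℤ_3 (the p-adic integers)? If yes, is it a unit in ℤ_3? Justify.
x ∈ ℤ_3 but not a unit; v_3(x) = 3 > 0

ℤ_3 = {x ∈ ℚ_3 : v_3(x) ≥ 0} and ℤ_3^× = {x ∈ ℤ_3 : v_3(x) = 0}. Here v_3(999/4) = v_3(num) − v_3(den) = 3; compare against these criteria.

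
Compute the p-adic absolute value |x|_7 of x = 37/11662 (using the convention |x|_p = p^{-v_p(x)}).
|37/11662|_7 = 343

Step 1 — compute v_7(x) by factoring powers of 7 out of the numerator and denominator: v_7(37/11662) = -3. Step 2 — apply |x|_p = p^{-v_p(x)} = 7^{3} = 343.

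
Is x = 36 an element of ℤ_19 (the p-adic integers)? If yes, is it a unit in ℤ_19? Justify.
x ∈ ℤ_19^× (unit); v_19(x) = 0

ℤ_19 = {x ∈ ℚ_19 : v_19(x) ≥ 0} and ℤ_19^× = {x ∈ ℤ_19 : v_19(x) = 0}. Here v_19(36) = v_19(num) − v_19(den) = 0; compare against these criteria.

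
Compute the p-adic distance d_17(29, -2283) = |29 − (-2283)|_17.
d_17(29, -2283) = 1/289

Step 1 — x − y = 29 − (-2283) = 2312. Step 2 — v_17(2312) = 2 (factor: 2312 = (17^2 · 8); the sign does not affect v_p). Step 3 — |x − y|_17 = 17^{-2} = 1/289.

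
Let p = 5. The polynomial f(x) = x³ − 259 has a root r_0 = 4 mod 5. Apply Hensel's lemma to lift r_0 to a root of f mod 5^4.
r_3 = 444 (mod 625)

Hensel: r_{i+1} = r_i − f(r_i)/f′(r_i) mod 5^{i+2}, where f′(x) = 3x². Iterate:
  r_0 = 4 (mod 5)
  r_1 = 19 (mod 25)
  r_2 = 69 (mod 125)
  r_3 = 444 (mod 625)
Final: r = 444 with f(r) ≡ 0 mod 5^4.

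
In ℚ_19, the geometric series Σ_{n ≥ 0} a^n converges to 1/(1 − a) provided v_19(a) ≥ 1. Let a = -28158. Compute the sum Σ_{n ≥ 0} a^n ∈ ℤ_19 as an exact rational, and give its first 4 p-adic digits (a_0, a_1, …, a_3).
Σ a^n = 1/(1 − a) = 1/28159;  first 4 digits = (1, 0, 17, 14)

v_19(a) = 2 ≥ 1, so the series converges in ℤ_19 to 1/(1 − a) = 1/(1 − (-28158)) = 1/28159. Expand this rational in ℤ_19: compute digits iteratively via d_i = x_i mod 19, x_{i+1} = (x_i − d_i)/19. The first 4 digits are (1, 0, 17, 14).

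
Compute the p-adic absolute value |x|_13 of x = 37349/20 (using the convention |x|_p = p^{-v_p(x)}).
|37349/20|_13 = 1/2197

Step 1 — compute v_13(x) by factoring powers of 13 out of the numerator and denominator: v_13(37349/20) = 3. Step 2 — apply |x|_p = p^{-v_p(x)} = 13^{-3} = 1/2197.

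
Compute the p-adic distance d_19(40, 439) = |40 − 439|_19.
d_19(40, 439) = 1/19

Step 1 — x − y = 40 − 439 = -399. Step 2 — v_19(-399) = 1 (factor: -399 = −(19^1 · 21); the sign does not affect v_p). Step 3 — |x − y|_19 = 19^{-1} = 1/19.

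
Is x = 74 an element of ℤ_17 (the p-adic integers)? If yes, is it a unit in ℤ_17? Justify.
x ∈ ℤ_17^× (unit); v_17(x) = 0

ℤ_17 = {x ∈ ℚ_17 : v_17(x) ≥ 0} and ℤ_17^× = {x ∈ ℤ_17 : v_17(x) = 0}. Here v_17(74) = v_17(num) − v_17(den) = 0; compare against these criteria.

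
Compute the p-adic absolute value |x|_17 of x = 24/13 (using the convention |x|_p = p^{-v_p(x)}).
|24/13|_17 = 1

Step 1 — compute v_17(x) by factoring powers of 17 out of the numerator and denominator: v_17(24/13) = 0. Step 2 — apply |x|_p = p^{-v_p(x)} = 17^{0} = 1.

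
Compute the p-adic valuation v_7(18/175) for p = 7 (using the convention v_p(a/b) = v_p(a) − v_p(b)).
v_7(18/175) = -1

Factor powers of 7 from the numerator and denominator of the reduced fraction: 18 = 7^0 · 18 and 175 = 7^1 · 25. Apply v_p(a/b) = v_p(a) − v_p(b): v_7(18/175) = 0 − 1 = -1.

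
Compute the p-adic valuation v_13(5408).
v_13(5408) = 2

v_13(n) is the largest exponent k such that 13^k divides n. Factor out: 5408 = 13^2 · 32. (Sign doesn't affect v_p.) So v_13(5408) = 2.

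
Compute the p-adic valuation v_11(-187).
v_11(-187) = 1

v_11(n) is the largest exponent k such that 11^k divides n. Factor out: -187 = -11^1 · 17. (Sign doesn't affect v_p.) So v_11(-187) = 1.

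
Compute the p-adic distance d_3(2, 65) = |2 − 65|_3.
d_3(2, 65) = 1/9

Step 1 — x − y = 2 − 65 = -63. Step 2 — v_3(-63) = 2 (factor: -63 = −(3^2 · 7); the sign does not affect v_p). Step 3 — |x − y|_3 = 3^{-2} = 1/9.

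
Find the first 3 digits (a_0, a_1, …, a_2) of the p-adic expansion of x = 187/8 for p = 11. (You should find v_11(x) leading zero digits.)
(a_0, …, a_2) = (0, 9, 9)

v_11(187/8) = 1, so a_0 = ... = a_0 = 0. Factor out: x = 11^1 · u with u = 17/8 a unit in ℤ_11. Expand u iteratively via a_{v+i} = u_i mod 11, u_{i+1} = (u_i − a_{v+i})/11:
  u_0 = 17/8;  a_1 = 9;  u_1 = (u_0 − 9)/11 = -5/8
  u_1 = -5/8;  a_2 = 9;  u_2 = (u_1 − 9)/11 = -7/8
Digits: (0, 9, 9).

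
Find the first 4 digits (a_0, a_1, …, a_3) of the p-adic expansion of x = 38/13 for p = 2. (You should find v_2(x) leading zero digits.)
(a_0, …, a_3) = (0, 1, 1, 1)

v_2(38/13) = 1, so a_0 = ... = a_0 = 0. Factor out: x = 2^1 · u with u = 19/13 a unit in ℤ_2. Expand u iteratively via a_{v+i} = u_i mod 2, u_{i+1} = (u_i − a_{v+i})/2:
  u_0 = 19/13;  a_1 = 1;  u_1 = (u_0 − 1)/2 = 3/13
  u_1 = 3/13;  a_2 = 1;  u_2 = (u_1 − 1)/2 = -5/13
  u_2 = -5/13;  a_3 = 1;  u_3 = (u_2 − 1)/2 = -9/13
Digits: (0, 1, 1, 1).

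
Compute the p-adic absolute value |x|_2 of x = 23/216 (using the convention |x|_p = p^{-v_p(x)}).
|23/216|_2 = 8

Step 1 — compute v_2(x) by factoring powers of 2 out of the numerator and denominator: v_2(23/216) = -3. Step 2 — apply |x|_p = p^{-v_p(x)} = 2^{3} = 8.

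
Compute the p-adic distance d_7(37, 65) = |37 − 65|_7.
d_7(37, 65) = 1/7

Step 1 — x − y = 37 − 65 = -28. Step 2 — v_7(-28) = 1 (factor: -28 = −(7^1 · 4); the sign does not affect v_p). Step 3 — |x − y|_7 = 7^{-1} = 1/7.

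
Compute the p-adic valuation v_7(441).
v_7(441) = 2

v_7(n) is the largest exponent k such that 7^k divides n. Factor out: 441 = 7^2 · 9. (Sign doesn't affect v_p.) So v_7(441) = 2.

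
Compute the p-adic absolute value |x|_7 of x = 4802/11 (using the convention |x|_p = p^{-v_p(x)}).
|4802/11|_7 = 1/2401

Step 1 — compute v_7(x) by factoring powers of 7 out of the numerator and denominator: v_7(4802/11) = 4. Step 2 — apply |x|_p = p^{-v_p(x)} = 7^{-4} = 1/2401.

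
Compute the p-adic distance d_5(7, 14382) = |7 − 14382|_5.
d_5(7, 14382) = 1/625

Step 1 — x − y = 7 − 14382 = -14375. Step 2 — v_5(-14375) = 4 (factor: -14375 = −(5^4 · 23); the sign does not affect v_p). Step 3 — |x − y|_5 = 5^{-4} = 1/625.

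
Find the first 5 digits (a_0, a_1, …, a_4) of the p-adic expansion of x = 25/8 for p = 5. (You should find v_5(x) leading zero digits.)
(a_0, …, a_4) = (0, 0, 2, 4, 1)

v_5(25/8) = 2, so a_0 = ... = a_1 = 0. Factor out: x = 5^2 · u with u = 1/8 a unit in ℤ_5. Expand u iteratively via a_{v+i} = u_i mod 5, u_{i+1} = (u_i − a_{v+i})/5:
  u_0 = 1/8;  a_2 = 2;  u_1 = (u_0 − 2)/5 = -3/8
  u_1 = -3/8;  a_3 = 4;  u_2 = (u_1 − 4)/5 = -7/8
  u_2 = -7/8;  a_4 = 1;  u_3 = (u_2 − 1)/5 = -3/8
Digits: (0, 0, 2, 4, 1).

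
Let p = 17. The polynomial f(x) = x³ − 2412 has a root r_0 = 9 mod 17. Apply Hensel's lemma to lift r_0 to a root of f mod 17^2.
r_1 = 230 (mod 289)

Hensel: r_{i+1} = r_i − f(r_i)/f′(r_i) mod 17^{i+2}, where f′(x) = 3x². Iterate:
  r_0 = 9 (mod 17)
  r_1 = 230 (mod 289)
Final: r = 230 with f(r) ≡ 0 mod 17^2.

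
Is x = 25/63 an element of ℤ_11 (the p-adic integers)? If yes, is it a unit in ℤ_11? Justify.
x ∈ ℤ_11^× (unit); v_11(x) = 0

ℤ_11 = {x ∈ ℚ_11 : v_11(x) ≥ 0} and ℤ_11^× = {x ∈ ℤ_11 : v_11(x) = 0}. Here v_11(25/63) = v_11(num) − v_11(den) = 0; compare against these criteria.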